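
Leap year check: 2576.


Rules: divisible by 4 AND (not by 100 OR by 400)
2576 ÷ 4 = 644 exactly → divisible by 4
2576 ÷ 100 = 25 remainder 76 → not divisible by 100
Divisible by 4 but not by 100 → leap year

Yes


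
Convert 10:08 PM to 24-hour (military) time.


22:08

Input: 10:08 PM
PM: 10 + 12 = 22


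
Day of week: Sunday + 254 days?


Start: Sunday (index 6)
(6 + 254) mod 7
= 260 mod 7
= 1
Index 1 → Tuesday

Tuesday


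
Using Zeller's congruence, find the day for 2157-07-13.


Wednesday

Zeller's congruence:
q=13, m=7, k=57, j=21
h = (13 + ⌊13×8/5⌋ + 57 + ⌊57/4⌋ + ⌊21/4⌋ - 2×21) mod 7
= (13 + 20 + 57 + 14 + 5 - 42) mod 7
= 67 mod 7 = 4
h=4 → Wednesday


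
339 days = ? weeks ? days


48 weeks 3 days

Weeks: 339 ÷ 7 = 48 remainder 3


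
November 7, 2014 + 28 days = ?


December 5, 2014

Start: November 7, 2014
Add 28 days
November 7 → December 1: 30 - 7 + 1 = 24 days (28 - 24 = 4 left)
December 1 + 4 = December 5, 2014


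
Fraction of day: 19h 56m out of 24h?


0.8306 (83.06%)

Total minutes: 19×60 + 56 = 1196
Day = 24×60 = 1440 minutes
Fraction = 1196/1440 ≈ 0.8306
As a percentage: 1196/1440 × 100 ≈ 83.06%


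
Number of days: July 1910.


Month: July (month 7)
July has 31 days

31 days


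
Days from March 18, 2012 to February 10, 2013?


329 days

From March 18, 2012 to February 10, 2013
Rest of March 2012: 31 - 18 = 13
Full months: April 30, May 31, June 30, July 31, August 31, September 30, October 31, November 30, December 31, January 31
Days into February 2013: 10
Total = 13 + 30 + 31 + 30 + 31 + 31 + 30 + 31 + 30 + 31 + 31 + 10 = 329 days


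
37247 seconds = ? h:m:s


Hours: 37247 ÷ 3600 = 10 remainder 1247
Minutes: 1247 ÷ 60 = 20 remainder 47
Seconds: 47

10h 20m 47s


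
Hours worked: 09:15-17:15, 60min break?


7h 0m (420 minutes)

Total time = (17×60+15) - (9×60+15)
= 1035 - 555 = 480 min
Minus break: 480 - 60 = 420 min
= 7h 0m


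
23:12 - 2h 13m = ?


Start: 1392 minutes from midnight
Subtract: 133 minutes
Remaining: 1392 - 133 = 1259
Hours: 20, Minutes: 59

20:59


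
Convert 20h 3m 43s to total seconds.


72223 seconds

Hours: 20 × 3600 = 72000
Minutes: 3 × 60 = 180
Seconds: 43
Total = 72000 + 180 + 43 = 72223


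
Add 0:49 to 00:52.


01:41

Start: 52 minutes from midnight
Add: 49 minutes
Total: 101 minutes
Hours: 101 ÷ 60 = 1 remainder 41


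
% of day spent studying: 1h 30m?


Time: 90 minutes
Day: 1440 minutes
Percentage = (90/1440) × 100 ≈ 6.3%

6.3%


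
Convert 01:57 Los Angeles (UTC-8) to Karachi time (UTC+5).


14:57

Time difference = UTC+5 - UTC-8 = +13 hours
New hour = (1 + 13) mod 24
= 14 mod 24 = 14
Minutes unchanged → 14:57


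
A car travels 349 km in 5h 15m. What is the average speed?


66.5 km/h

Distance: 349 km
Time: 5h 15m = 315 min = 315/60 = 21/4 hours
Speed = 349 ÷ (21/4) = 349 × 4 / 21 = 1396/21 ≈ 66.5 km/h


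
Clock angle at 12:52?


Hour hand (12 ≡ 0 on the dial): 0×30 + 52×0.5 = 26.0°
Minute hand = 52×6 = 312°
Difference = |26.0 - 312| = 286.0°
Since > 180°: 360 - 286.0 = 74.0°

74.0°


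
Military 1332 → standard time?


1:32 PM

Hour: 13
13 - 12 = 1 → PM


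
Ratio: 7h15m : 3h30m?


29:14 (2.07)

Duration 1: 435 minutes
Duration 2: 210 minutes
Ratio = 435:210
GCD = 15
Simplified = 29:14
As a decimal: 29/14 ≈ 2.07


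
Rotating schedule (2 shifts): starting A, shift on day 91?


Shifts: A, B
Start: A (index 0)
Day 91: (0 + 91 - 1) mod 2
= 90 mod 2
= 0
Index 0 → shift A

Shift A


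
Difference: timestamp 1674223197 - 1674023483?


Difference = 1674223197 - 1674023483 = 199714 seconds
In hours: 199714 / 3600 ≈ 55.5
In days: 199714 / 86400 ≈ 2.31

199714 seconds (55.5 hours / 2.31 days)


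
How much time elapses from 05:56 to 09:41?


End time in minutes: 9×60 + 41 = 581
Start time in minutes: 5×60 + 56 = 356
Difference = 581 - 356 = 225 minutes
= 3 hours 45 minutes

3h 45m


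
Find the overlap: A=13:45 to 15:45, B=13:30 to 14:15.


Meeting A: 825-945 (in minutes from midnight)
Meeting B: 810-855
Overlap start = max(825, 810) = 825
Overlap end = min(945, 855) = 855
Overlap = max(0, 855 - 825) = 30 min

30 minutes


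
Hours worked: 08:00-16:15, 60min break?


7h 15m (435 minutes)

Total time = (16×60+15) - (8×60+0)
= 975 - 480 = 495 min
Minus break: 495 - 60 = 435 min
= 7h 15m


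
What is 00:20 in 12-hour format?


12:20 AM

Hour: 0
0 → 12 AM (midnight)


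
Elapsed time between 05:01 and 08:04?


3h 3m

End time in minutes: 8×60 + 4 = 484
Start time in minutes: 5×60 + 1 = 301
Difference = 484 - 301 = 183 minutes
= 3 hours 3 minutes


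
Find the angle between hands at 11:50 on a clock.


Hour hand = 11×30 + 50×0.5 = 355.0°
Minute hand = 50×6 = 300°
Difference = |355.0 - 300| = 55.0°

55.0°


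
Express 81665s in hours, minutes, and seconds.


Hours: 81665 ÷ 3600 = 22 remainder 2465
Minutes: 2465 ÷ 60 = 41 remainder 5
Seconds: 5

22h 41m 5s


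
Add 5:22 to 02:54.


08:16

Start: 174 minutes from midnight
Add: 322 minutes
Total: 496 minutes
Hours: 496 ÷ 60 = 8 remainder 16


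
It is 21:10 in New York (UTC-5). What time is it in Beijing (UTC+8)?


Time difference = UTC+8 - UTC-5 = +13 hours
New hour = (21 + 13) mod 24
= 34 mod 24 = 10
Minutes unchanged → 10:10; 34 ≥ 24 → next day

10:10 (next day)


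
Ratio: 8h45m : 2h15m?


Duration 1: 525 minutes
Duration 2: 135 minutes
Ratio = 525:135
GCD = 15
Simplified = 35:9
As a decimal: 35/9 ≈ 3.89

35:9 (3.89)


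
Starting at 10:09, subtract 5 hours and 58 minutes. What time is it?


04:11

Start: 609 minutes from midnight
Subtract: 358 minutes
Remaining: 609 - 358 = 251
Hours: 4, Minutes: 11


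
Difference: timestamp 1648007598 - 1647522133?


485465 seconds (134.9 hours / 5.62 days)

Difference = 1648007598 - 1647522133 = 485465 seconds
In hours: 485465 / 3600 ≈ 134.9
In days: 485465 / 86400 ≈ 5.62


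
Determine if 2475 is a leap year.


No

Rules: divisible by 4 AND (not by 100 OR by 400)
2475 ÷ 4 = 618 remainder 3 → not divisible by 4
Not divisible by 4 → not a leap year


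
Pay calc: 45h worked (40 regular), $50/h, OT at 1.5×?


$2375.00

Regular: 40h × $50 = $2000.00
Overtime: 45 - 40 = 5h
OT pay: 5h × $50 × 1.5 = $375.00
Total = $2000.00 + $375.00 = $2375.00


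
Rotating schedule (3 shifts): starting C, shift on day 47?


Shifts: A, B, C
Start: C (index 2)
Day 47: (2 + 47 - 1) mod 3
= 48 mod 3
= 0
Index 0 → shift A

Shift A


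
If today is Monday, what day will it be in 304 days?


Start: Monday (index 0)
(0 + 304) mod 7
= 304 mod 7
= 3
Index 3 → Thursday

Thursday


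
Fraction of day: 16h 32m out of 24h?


Total minutes: 16×60 + 32 = 992
Day = 24×60 = 1440 minutes
Fraction = 992/1440 ≈ 0.6889
As a percentage: 992/1440 × 100 ≈ 68.89%

0.6889 (68.89%)


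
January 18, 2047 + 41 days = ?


February 28, 2047

Start: January 18, 2047
Add 41 days
January 18 → February 1: 31 - 18 + 1 = 14 days (41 - 14 = 27 left)
February 1 + 27 = February 28, 2047


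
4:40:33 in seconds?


Hours: 4 × 3600 = 14400
Minutes: 40 × 60 = 2400
Seconds: 33
Total = 14400 + 2400 + 33 = 16833

16833 seconds


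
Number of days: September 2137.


30 days

Month: September (month 9)
September has 30 days


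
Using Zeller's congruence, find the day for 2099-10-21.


Zeller's congruence:
q=21, m=10, k=99, j=20
h = (21 + ⌊13×11/5⌋ + 99 + ⌊99/4⌋ + ⌊20/4⌋ - 2×20) mod 7
= (21 + 28 + 99 + 24 + 5 - 40) mod 7
= 137 mod 7 = 4
h=4 → Wednesday

Wednesday


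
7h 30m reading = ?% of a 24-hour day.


Time: 450 minutes
Day: 1440 minutes
Percentage = (450/1440) × 100 ≈ 31.3%

31.3%


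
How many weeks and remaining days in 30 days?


4 weeks 2 days

Weeks: 30 ÷ 7 = 4 remainder 2


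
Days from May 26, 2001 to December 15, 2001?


203 days

From May 26, 2001 to December 15, 2001
Rest of May 2001: 31 - 26 = 5
Full months: June 30, July 31, August 31, September 30, October 31, November 30
Days into December 2001: 15
Total = 5 + 30 + 31 + 31 + 30 + 31 + 30 + 15 = 203 days


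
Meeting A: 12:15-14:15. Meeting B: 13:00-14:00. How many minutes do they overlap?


60 minutes

Meeting A: 735-855 (in minutes from midnight)
Meeting B: 780-840
Overlap start = max(735, 780) = 780
Overlap end = min(855, 840) = 840
Overlap = max(0, 840 - 780) = 60 min


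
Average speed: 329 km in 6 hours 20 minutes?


51.9 km/h

Distance: 329 km
Time: 6h 20m = 380 min = 380/60 = 19/3 hours
Speed = 329 ÷ (19/3) = 329 × 3 / 19 = 987/19 ≈ 51.9 km/h


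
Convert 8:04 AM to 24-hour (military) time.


08:04

Input: 8:04 AM
AM hour stays: 8


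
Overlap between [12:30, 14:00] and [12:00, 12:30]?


0 minutes

Meeting A: 750-840 (in minutes from midnight)
Meeting B: 720-750
Overlap start = max(750, 720) = 750
Overlap end = min(840, 750) = 750
Overlap = max(0, 750 - 750) = 0 min


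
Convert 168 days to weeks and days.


24 weeks 0 days

Weeks: 168 ÷ 7 = 24 remainder 0


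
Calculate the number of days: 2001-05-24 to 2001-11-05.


165 days

From May 24, 2001 to November 5, 2001
Rest of May 2001: 31 - 24 = 7
Full months: June 30, July 31, August 31, September 30, October 31
Days into November 2001: 5
Total = 7 + 30 + 31 + 31 + 30 + 31 + 5 = 165 days


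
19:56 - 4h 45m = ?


15:11

Start: 1196 minutes from midnight
Subtract: 285 minutes
Remaining: 1196 - 285 = 911
Hours: 15, Minutes: 11


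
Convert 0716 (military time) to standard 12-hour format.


7:16 AM

Hour: 7
7 < 12 → AM


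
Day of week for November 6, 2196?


Sunday

Zeller's congruence:
q=6, m=11, k=96, j=21
h = (6 + ⌊13×12/5⌋ + 96 + ⌊96/4⌋ + ⌊21/4⌋ - 2×21) mod 7
= (6 + 31 + 96 + 24 + 5 - 42) mod 7
= 120 mod 7 = 1
h=1 → Sunday


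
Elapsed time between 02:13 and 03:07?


0h 54m

End time in minutes: 3×60 + 7 = 187
Start time in minutes: 2×60 + 13 = 133
Difference = 187 - 133 = 54 minutes
= 0 hours 54 minutes


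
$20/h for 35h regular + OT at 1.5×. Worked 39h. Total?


Regular: 35h × $20 = $700.00
Overtime: 39 - 35 = 4h
OT pay: 4h × $20 × 1.5 = $120.00
Total = $700.00 + $120.00 = $820.00

$820.00


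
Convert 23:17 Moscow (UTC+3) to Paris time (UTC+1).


21:17

Time difference = UTC+1 - UTC+3 = -2 hours
New hour = (23 -2) mod 24
= 21 mod 24 = 21
Minutes unchanged → 21:17


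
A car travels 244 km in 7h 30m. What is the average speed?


Distance: 244 km
Time: 7h 30m = 450 min = 450/60 = 15/2 hours
Speed = 244 ÷ (15/2) = 244 × 2 / 15 = 488/15 ≈ 32.5 km/h

32.5 km/h


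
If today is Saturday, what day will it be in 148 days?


Start: Saturday (index 5)
(5 + 148) mod 7
= 153 mod 7
= 6
Index 6 → Sunday

Sunday


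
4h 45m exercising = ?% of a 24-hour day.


19.8%

Time: 285 minutes
Day: 1440 minutes
Percentage = (285/1440) × 100 ≈ 19.8%


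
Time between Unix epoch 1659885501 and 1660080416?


Difference = 1660080416 - 1659885501 = 194915 seconds
In hours: 194915 / 3600 ≈ 54.1
In days: 194915 / 86400 ≈ 2.26

194915 seconds (54.1 hours / 2.26 days)


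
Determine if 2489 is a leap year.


No

Rules: divisible by 4 AND (not by 100 OR by 400)
2489 ÷ 4 = 622 remainder 1 → not divisible by 4
Not divisible by 4 → not a leap year


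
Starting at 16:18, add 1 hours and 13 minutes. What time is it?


17:31

Start: 978 minutes from midnight
Add: 73 minutes
Total: 1051 minutes
Hours: 1051 ÷ 60 = 17 remainder 31


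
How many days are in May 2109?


Month: May (month 5)
May has 31 days

31 days


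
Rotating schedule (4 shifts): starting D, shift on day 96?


Shifts: A, B, C, D
Start: D (index 3)
Day 96: (3 + 96 - 1) mod 4
= 98 mod 4
= 2
Index 2 → shift C

Shift C


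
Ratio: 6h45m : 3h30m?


27:14 (1.93)

Duration 1: 405 minutes
Duration 2: 210 minutes
Ratio = 405:210
GCD = 15
Simplified = 27:14
As a decimal: 27/14 ≈ 1.93


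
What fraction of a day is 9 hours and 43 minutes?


Total minutes: 9×60 + 43 = 583
Day = 24×60 = 1440 minutes
Fraction = 583/1440 ≈ 0.4049
As a percentage: 583/1440 × 100 ≈ 40.49%

0.4049 (40.49%)


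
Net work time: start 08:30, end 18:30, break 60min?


9h 0m (540 minutes)

Total time = (18×60+30) - (8×60+30)
= 1110 - 510 = 600 min
Minus break: 600 - 60 = 540 min
= 9h 0m


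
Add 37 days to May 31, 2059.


Start: May 31, 2059
Add 37 days
May 31 → June 1: 31 - 31 + 1 = 1 days (37 - 1 = 36 left)
June 1 → July 1: 30 - 1 + 1 = 30 days (36 - 30 = 6 left)
July 1 + 6 = July 7, 2059

July 7, 2059


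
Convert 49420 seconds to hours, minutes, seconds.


13h 43m 40s

Hours: 49420 ÷ 3600 = 13 remainder 2620
Minutes: 2620 ÷ 60 = 43 remainder 40
Seconds: 40


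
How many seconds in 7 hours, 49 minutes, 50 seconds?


28190 seconds

Hours: 7 × 3600 = 25200
Minutes: 49 × 60 = 2940
Seconds: 50
Total = 25200 + 2940 + 50 = 28190


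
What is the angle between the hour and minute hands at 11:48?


Hour hand = 11×30 + 48×0.5 = 354.0°
Minute hand = 48×6 = 288°
Difference = |354.0 - 288| = 66.0°

66.0°


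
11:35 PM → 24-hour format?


Input: 11:35 PM
PM: 11 + 12 = 23

23:35


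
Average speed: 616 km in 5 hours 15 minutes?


117.3 km/h

Distance: 616 km
Time: 5h 15m = 315 min = 315/60 = 21/4 hours
Speed = 616 ÷ (21/4) = 616 × 4 / 21 = 2464/21 ≈ 117.3 km/h


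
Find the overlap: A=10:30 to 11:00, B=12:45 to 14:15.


Meeting A: 630-660 (in minutes from midnight)
Meeting B: 765-855
Overlap start = max(630, 765) = 765
Overlap end = min(660, 855) = 660
Overlap = max(0, 660 - 765) = 0 min

0 minutes


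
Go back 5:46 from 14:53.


09:07

Start: 893 minutes from midnight
Subtract: 346 minutes
Remaining: 893 - 346 = 547
Hours: 9, Minutes: 7


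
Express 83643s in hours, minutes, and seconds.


Hours: 83643 ÷ 3600 = 23 remainder 843
Minutes: 843 ÷ 60 = 14 remainder 3
Seconds: 3

23h 14m 3s


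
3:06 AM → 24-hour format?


Input: 3:06 AM
AM hour stays: 3

03:06


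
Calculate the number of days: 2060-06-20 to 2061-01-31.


From June 20, 2060 to January 31, 2061
Rest of June 2060: 30 - 20 = 10
Full months: July 31, August 31, September 30, October 31, November 30, December 31
Days into January 2061: 31
Total = 10 + 31 + 31 + 30 + 31 + 30 + 31 + 31 = 225 days

225 days


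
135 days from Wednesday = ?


Start: Wednesday (index 2)
(2 + 135) mod 7
= 137 mod 7
= 4
Index 4 → Friday

Friday


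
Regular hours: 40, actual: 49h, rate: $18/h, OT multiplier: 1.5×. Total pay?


Regular: 40h × $18 = $720.00
Overtime: 49 - 40 = 9h
OT pay: 9h × $18 × 1.5 = $243.00
Total = $720.00 + $243.00 = $963.00

$963.00


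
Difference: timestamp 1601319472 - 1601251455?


68017 seconds (18.9 hours / 0.79 days)

Difference = 1601319472 - 1601251455 = 68017 seconds
In hours: 68017 / 3600 ≈ 18.9
In days: 68017 / 86400 ≈ 0.79


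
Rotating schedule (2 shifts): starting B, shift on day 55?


Shift B

Shifts: A, B
Start: B (index 1)
Day 55: (1 + 55 - 1) mod 2
= 55 mod 2
= 1
Index 1 → shift B


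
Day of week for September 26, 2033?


Zeller's congruence:
q=26, m=9, k=33, j=20
h = (26 + ⌊13×10/5⌋ + 33 + ⌊33/4⌋ + ⌊20/4⌋ - 2×20) mod 7
= (26 + 26 + 33 + 8 + 5 - 40) mod 7
= 58 mod 7 = 2
h=2 → Monday

Monday


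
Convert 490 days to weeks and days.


70 weeks 0 days

Weeks: 490 ÷ 7 = 70 remainder 0


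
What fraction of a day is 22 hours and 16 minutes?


Total minutes: 22×60 + 16 = 1336
Day = 24×60 = 1440 minutes
Fraction = 1336/1440 ≈ 0.9278
As a percentage: 1336/1440 × 100 ≈ 92.78%

0.9278 (92.78%)


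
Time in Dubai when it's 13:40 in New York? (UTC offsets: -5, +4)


Time difference = UTC+4 - UTC-5 = +9 hours
New hour = (13 + 9) mod 24
= 22 mod 24 = 22
Minutes unchanged → 22:40

22:40


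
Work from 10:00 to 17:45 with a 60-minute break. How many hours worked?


Total time = (17×60+45) - (10×60+0)
= 1065 - 600 = 465 min
Minus break: 465 - 60 = 405 min
= 6h 45m

6h 45m (405 minutes)


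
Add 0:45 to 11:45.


12:30

Start: 705 minutes from midnight
Add: 45 minutes
Total: 750 minutes
Hours: 750 ÷ 60 = 12 remainder 30


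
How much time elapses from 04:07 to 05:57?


1h 50m

End time in minutes: 5×60 + 57 = 357
Start time in minutes: 4×60 + 7 = 247
Difference = 357 - 247 = 110 minutes
= 1 hours 50 minutes


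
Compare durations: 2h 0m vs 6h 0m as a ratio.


1:3 (0.33)

Duration 1: 120 minutes
Duration 2: 360 minutes
Ratio = 120:360
GCD = 120
Simplified = 1:3
As a decimal: 1/3 ≈ 0.33


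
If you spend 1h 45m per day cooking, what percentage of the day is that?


Time: 105 minutes
Day: 1440 minutes
Percentage = (105/1440) × 100 ≈ 7.3%

7.3%


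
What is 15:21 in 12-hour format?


3:21 PM

Hour: 15
15 - 12 = 3 → PM


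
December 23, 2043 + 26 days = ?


Start: December 23, 2043
Add 26 days
December 23 → January 1: 31 - 23 + 1 = 9 days (26 - 9 = 17 left)
January 1 + 17 = January 18, 2044

January 18, 2044


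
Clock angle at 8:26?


97.0°

Hour hand = 8×30 + 26×0.5 = 253.0°
Minute hand = 26×6 = 156°
Difference = |253.0 - 156| = 97.0°


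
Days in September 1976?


30 days

Month: September (month 9)
September has 30 days


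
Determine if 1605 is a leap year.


No

Rules: divisible by 4 AND (not by 100 OR by 400)
1605 ÷ 4 = 401 remainder 1 → not divisible by 4
Not divisible by 4 → not a leap year


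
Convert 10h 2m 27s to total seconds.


36147 seconds

Hours: 10 × 3600 = 36000
Minutes: 2 × 60 = 120
Seconds: 27
Total = 36000 + 120 + 27 = 36147


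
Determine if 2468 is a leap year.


Rules: divisible by 4 AND (not by 100 OR by 400)
2468 ÷ 4 = 617 exactly → divisible by 4
2468 ÷ 100 = 24 remainder 68 → not divisible by 100
Divisible by 4 but not by 100 → leap year

Yes


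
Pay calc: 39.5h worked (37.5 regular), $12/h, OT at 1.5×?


$486.00

Regular: 37.5h × $12 = $450.00
Overtime: 39.5 - 37.5 = 2.0h
OT pay: 2.0h × $12 × 1.5 = $36.00
Total = $450.00 + $36.00 = $486.00


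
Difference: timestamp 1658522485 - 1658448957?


Difference = 1658522485 - 1658448957 = 73528 seconds
In hours: 73528 / 3600 ≈ 20.4
In days: 73528 / 86400 ≈ 0.85

73528 seconds (20.4 hours / 0.85 days)


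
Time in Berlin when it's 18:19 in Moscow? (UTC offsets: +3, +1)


Time difference = UTC+1 - UTC+3 = -2 hours
New hour = (18 -2) mod 24
= 16 mod 24 = 16
Minutes unchanged → 16:19

16:19


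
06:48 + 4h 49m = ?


Start: 408 minutes from midnight
Add: 289 minutes
Total: 697 minutes
Hours: 697 ÷ 60 = 11 remainder 37

11:37


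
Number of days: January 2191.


Month: January (month 1)
January has 31 days

31 days


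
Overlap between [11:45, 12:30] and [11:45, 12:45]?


Meeting A: 705-750 (in minutes from midnight)
Meeting B: 705-765
Overlap start = max(705, 705) = 705
Overlap end = min(750, 765) = 750
Overlap = max(0, 750 - 705) = 45 min

45 minutes


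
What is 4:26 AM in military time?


Input: 4:26 AM
AM hour stays: 4

04:26


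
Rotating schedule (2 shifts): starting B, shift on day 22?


Shift A

Shifts: A, B
Start: B (index 1)
Day 22: (1 + 22 - 1) mod 2
= 22 mod 2
= 0
Index 0 → shift A


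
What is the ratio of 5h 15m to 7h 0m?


3:4 (0.75)

Duration 1: 315 minutes
Duration 2: 420 minutes
Ratio = 315:420
GCD = 105
Simplified = 3:4
As a decimal: 3/4 = 0.75


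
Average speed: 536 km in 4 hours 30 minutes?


Distance: 536 km
Time: 4h 30m = 270 min = 270/60 = 9/2 hours
Speed = 536 ÷ (9/2) = 536 × 2 / 9 = 1072/9 ≈ 119.1 km/h

119.1 km/h


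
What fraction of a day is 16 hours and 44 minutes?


0.6972 (69.72%)

Total minutes: 16×60 + 44 = 1004
Day = 24×60 = 1440 minutes
Fraction = 1004/1440 ≈ 0.6972
As a percentage: 1004/1440 × 100 ≈ 69.72%


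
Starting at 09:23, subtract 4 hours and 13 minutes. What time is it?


Start: 563 minutes from midnight
Subtract: 253 minutes
Remaining: 563 - 253 = 310
Hours: 5, Minutes: 10

05:10


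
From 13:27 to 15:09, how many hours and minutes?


1h 42m

End time in minutes: 15×60 + 9 = 909
Start time in minutes: 13×60 + 27 = 807
Difference = 909 - 807 = 102 minutes
= 1 hours 42 minutes


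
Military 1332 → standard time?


Hour: 13
13 - 12 = 1 → PM

1:32 PM


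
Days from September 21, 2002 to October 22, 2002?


31 days

From September 21, 2002 to October 22, 2002
Rest of September 2002: 30 - 21 = 9
Days into October 2002: 22
Total = 9 + 22 = 31 days


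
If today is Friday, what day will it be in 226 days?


Sunday

Start: Friday (index 4)
(4 + 226) mod 7
= 230 mod 7
= 6
Index 6 → Sunday


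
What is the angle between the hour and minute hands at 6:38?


Hour hand = 6×30 + 38×0.5 = 199.0°
Minute hand = 38×6 = 228°
Difference = |199.0 - 228| = 29.0°

29.0°


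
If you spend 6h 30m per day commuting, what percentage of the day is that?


Time: 390 minutes
Day: 1440 minutes
Percentage = (390/1440) × 100 ≈ 27.1%

27.1%


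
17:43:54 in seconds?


Hours: 17 × 3600 = 61200
Minutes: 43 × 60 = 2580
Seconds: 54
Total = 61200 + 2580 + 54 = 63834

63834 seconds


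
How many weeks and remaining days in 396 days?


Weeks: 396 ÷ 7 = 56 remainder 4

56 weeks 4 days


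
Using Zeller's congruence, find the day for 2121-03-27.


Thursday

Zeller's congruence:
q=27, m=3, k=21, j=21
h = (27 + ⌊13×4/5⌋ + 21 + ⌊21/4⌋ + ⌊21/4⌋ - 2×21) mod 7
= (27 + 10 + 21 + 5 + 5 - 42) mod 7
= 26 mod 7 = 5
h=5 → Thursday


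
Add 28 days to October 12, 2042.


November 9, 2042

Start: October 12, 2042
Add 28 days
October 12 → November 1: 31 - 12 + 1 = 20 days (28 - 20 = 8 left)
November 1 + 8 = November 9, 2042


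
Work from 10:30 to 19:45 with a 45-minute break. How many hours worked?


Total time = (19×60+45) - (10×60+30)
= 1185 - 630 = 555 min
Minus break: 555 - 45 = 510 min
= 8h 30m

8h 30m (510 minutes)


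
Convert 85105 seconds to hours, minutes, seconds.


Hours: 85105 ÷ 3600 = 23 remainder 2305
Minutes: 2305 ÷ 60 = 38 remainder 25
Seconds: 25

23h 38m 25s


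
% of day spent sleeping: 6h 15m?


26.0%

Time: 375 minutes
Day: 1440 minutes
Percentage = (375/1440) × 100 ≈ 26.0%


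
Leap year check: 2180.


Yes

Rules: divisible by 4 AND (not by 100 OR by 400)
2180 ÷ 4 = 545 exactly → divisible by 4
2180 ÷ 100 = 21 remainder 80 → not divisible by 100
Divisible by 4 but not by 100 → leap year


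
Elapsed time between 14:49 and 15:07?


0h 18m

End time in minutes: 15×60 + 7 = 907
Start time in minutes: 14×60 + 49 = 889
Difference = 907 - 889 = 18 minutes
= 0 hours 18 minutes


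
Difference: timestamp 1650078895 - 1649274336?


804559 seconds (223.5 hours / 9.31 days)

Difference = 1650078895 - 1649274336 = 804559 seconds
In hours: 804559 / 3600 ≈ 223.5
In days: 804559 / 86400 ≈ 9.31


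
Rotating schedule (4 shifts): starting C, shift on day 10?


Shifts: A, B, C, D
Start: C (index 2)
Day 10: (2 + 10 - 1) mod 4
= 11 mod 4
= 3
Index 3 → shift D

Shift D


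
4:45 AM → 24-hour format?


Input: 4:45 AM
AM hour stays: 4

04:45


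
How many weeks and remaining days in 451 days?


Weeks: 451 ÷ 7 = 64 remainder 3

64 weeks 3 days


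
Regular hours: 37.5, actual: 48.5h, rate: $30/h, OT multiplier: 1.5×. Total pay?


Regular: 37.5h × $30 = $1125.00
Overtime: 48.5 - 37.5 = 11.0h
OT pay: 11.0h × $30 × 1.5 = $495.00
Total = $1125.00 + $495.00 = $1620.00

$1620.00


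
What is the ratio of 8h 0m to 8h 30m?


16:17 (0.94)

Duration 1: 480 minutes
Duration 2: 510 minutes
Ratio = 480:510
GCD = 30
Simplified = 16:17
As a decimal: 16/17 ≈ 0.94


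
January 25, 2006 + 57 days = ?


Start: January 25, 2006
Add 57 days
January 25 → February 1: 31 - 25 + 1 = 7 days (57 - 7 = 50 left)
February 1 → March 1: 28 - 1 + 1 = 28 days (50 - 28 = 22 left)
March 1 + 22 = March 23, 2006

March 23, 2006


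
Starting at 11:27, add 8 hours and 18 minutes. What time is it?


Start: 687 minutes from midnight
Add: 498 minutes
Total: 1185 minutes
Hours: 1185 ÷ 60 = 19 remainder 45

19:45


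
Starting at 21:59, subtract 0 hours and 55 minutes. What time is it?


21:04

Start: 1319 minutes from midnight
Subtract: 55 minutes
Remaining: 1319 - 55 = 1264
Hours: 21, Minutes: 4


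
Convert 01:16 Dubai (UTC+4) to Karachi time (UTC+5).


Time difference = UTC+5 - UTC+4 = +1 hours
New hour = (1 + 1) mod 24
= 2 mod 24 = 2
Minutes unchanged → 02:16

02:16


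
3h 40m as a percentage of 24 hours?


0.1528 (15.28%)

Total minutes: 3×60 + 40 = 220
Day = 24×60 = 1440 minutes
Fraction = 220/1440 ≈ 0.1528
As a percentage: 220/1440 × 100 ≈ 15.28%


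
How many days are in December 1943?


31 days

Month: December (month 12)
December has 31 days


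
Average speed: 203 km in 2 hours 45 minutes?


Distance: 203 km
Time: 2h 45m = 165 min = 165/60 = 11/4 hours
Speed = 203 ÷ (11/4) = 203 × 4 / 11 = 812/11 ≈ 73.8 km/h

73.8 km/h


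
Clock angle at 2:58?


Hour hand = 2×30 + 58×0.5 = 89.0°
Minute hand = 58×6 = 348°
Difference = |89.0 - 348| = 259.0°
Since > 180°: 360 - 259.0 = 101.0°

101.0°


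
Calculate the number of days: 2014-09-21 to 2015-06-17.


269 days

From September 21, 2014 to June 17, 2015
Rest of September 2014: 30 - 21 = 9
Full months: October 31, November 30, December 31, January 31, February 2015 28, March 31, April 30, May 31
Days into June 2015: 17
Total = 9 + 31 + 30 + 31 + 31 + 28 + 31 + 30 + 31 + 17 = 269 days


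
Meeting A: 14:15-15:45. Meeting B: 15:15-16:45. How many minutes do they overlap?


30 minutes

Meeting A: 855-945 (in minutes from midnight)
Meeting B: 915-1005
Overlap start = max(855, 915) = 915
Overlap end = min(945, 1005) = 945
Overlap = max(0, 945 - 915) = 30 min


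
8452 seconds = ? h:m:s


Hours: 8452 ÷ 3600 = 2 remainder 1252
Minutes: 1252 ÷ 60 = 20 remainder 52
Seconds: 52

2h 20m 52s


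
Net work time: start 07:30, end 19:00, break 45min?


Total time = (19×60+0) - (7×60+30)
= 1140 - 450 = 690 min
Minus break: 690 - 45 = 645 min
= 10h 45m

10h 45m (645 minutes)


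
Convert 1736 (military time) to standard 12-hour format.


5:36 PM

Hour: 17
17 - 12 = 5 → PM


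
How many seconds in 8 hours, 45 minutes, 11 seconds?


Hours: 8 × 3600 = 28800
Minutes: 45 × 60 = 2700
Seconds: 11
Total = 28800 + 2700 + 11 = 31511

31511 seconds


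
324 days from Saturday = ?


Monday

Start: Saturday (index 5)
(5 + 324) mod 7
= 329 mod 7
= 0
Index 0 → Monday


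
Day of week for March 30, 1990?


Friday

Zeller's congruence:
q=30, m=3, k=90, j=19
h = (30 + ⌊13×4/5⌋ + 90 + ⌊90/4⌋ + ⌊19/4⌋ - 2×19) mod 7
= (30 + 10 + 90 + 22 + 4 - 38) mod 7
= 118 mod 7 = 6
h=6 → Friday


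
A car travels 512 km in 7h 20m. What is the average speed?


Distance: 512 km
Time: 7h 20m = 440 min = 440/60 = 22/3 hours
Speed = 512 ÷ (22/3) = 512 × 3 / 22 = 1536/22 ≈ 69.8 km/h

69.8 km/h


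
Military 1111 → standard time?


11:11 AM

Hour: 11
11 < 12 → AM


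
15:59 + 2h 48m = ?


Start: 959 minutes from midnight
Add: 168 minutes
Total: 1127 minutes
Hours: 1127 ÷ 60 = 18 remainder 47

18:47


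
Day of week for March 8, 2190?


Zeller's congruence:
q=8, m=3, k=90, j=21
h = (8 + ⌊13×4/5⌋ + 90 + ⌊90/4⌋ + ⌊21/4⌋ - 2×21) mod 7
= (8 + 10 + 90 + 22 + 5 - 42) mod 7
= 93 mod 7 = 2
h=2 → Monday

Monday


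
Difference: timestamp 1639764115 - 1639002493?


Difference = 1639764115 - 1639002493 = 761622 seconds
In hours: 761622 / 3600 ≈ 211.6
In days: 761622 / 86400 ≈ 8.82

761622 seconds (211.6 hours / 8.82 days)


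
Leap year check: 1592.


Rules: divisible by 4 AND (not by 100 OR by 400)
1592 ÷ 4 = 398 exactly → divisible by 4
1592 ÷ 100 = 15 remainder 92 → not divisible by 100
Divisible by 4 but not by 100 → leap year

Yes


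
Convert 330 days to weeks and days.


Weeks: 330 ÷ 7 = 47 remainder 1

47 weeks 1 days


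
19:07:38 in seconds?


Hours: 19 × 3600 = 68400
Minutes: 7 × 60 = 420
Seconds: 38
Total = 68400 + 420 + 38 = 68858

68858 seconds


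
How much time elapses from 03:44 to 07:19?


End time in minutes: 7×60 + 19 = 439
Start time in minutes: 3×60 + 44 = 224
Difference = 439 - 224 = 215 minutes
= 3 hours 35 minutes

3h 35m


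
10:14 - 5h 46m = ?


04:28

Start: 614 minutes from midnight
Subtract: 346 minutes
Remaining: 614 - 346 = 268
Hours: 4, Minutes: 28


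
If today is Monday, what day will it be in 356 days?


Sunday

Start: Monday (index 0)
(0 + 356) mod 7
= 356 mod 7
= 6
Index 6 → Sunday


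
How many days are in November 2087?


Month: November (month 11)
November has 30 days

30 days


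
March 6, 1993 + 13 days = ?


Start: March 6, 1993
Add 13 days
March 6 + 13 = March 19, 1993

March 19, 1993


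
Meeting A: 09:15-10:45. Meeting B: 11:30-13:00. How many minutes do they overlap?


Meeting A: 555-645 (in minutes from midnight)
Meeting B: 690-780
Overlap start = max(555, 690) = 690
Overlap end = min(645, 780) = 645
Overlap = max(0, 645 - 690) = 0 min

0 minutes


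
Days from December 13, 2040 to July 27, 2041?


From December 13, 2040 to July 27, 2041
Rest of December 2040: 31 - 13 = 18
Full months: January 31, February 2041 28, March 31, April 30, May 31, June 30
Days into July 2041: 27
Total = 18 + 31 + 28 + 31 + 30 + 31 + 30 + 27 = 226 days

226 days


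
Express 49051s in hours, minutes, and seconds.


Hours: 49051 ÷ 3600 = 13 remainder 2251
Minutes: 2251 ÷ 60 = 37 remainder 31
Seconds: 31

13h 37m 31s


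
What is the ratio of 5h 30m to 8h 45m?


22:35 (0.63)

Duration 1: 330 minutes
Duration 2: 525 minutes
Ratio = 330:525
GCD = 15
Simplified = 22:35
As a decimal: 22/35 ≈ 0.63


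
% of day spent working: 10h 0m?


Time: 600 minutes
Day: 1440 minutes
Percentage = (600/1440) × 100 ≈ 41.7%

41.7%


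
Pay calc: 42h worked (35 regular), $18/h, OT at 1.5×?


Regular: 35h × $18 = $630.00
Overtime: 42 - 35 = 7h
OT pay: 7h × $18 × 1.5 = $189.00
Total = $630.00 + $189.00 = $819.00

$819.00


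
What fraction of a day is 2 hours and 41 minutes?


Total minutes: 2×60 + 41 = 161
Day = 24×60 = 1440 minutes
Fraction = 161/1440 ≈ 0.1118
As a percentage: 161/1440 × 100 ≈ 11.18%

0.1118 (11.18%)


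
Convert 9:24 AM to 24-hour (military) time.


09:24

Input: 9:24 AM
AM hour stays: 9


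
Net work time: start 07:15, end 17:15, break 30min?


9h 30m (570 minutes)

Total time = (17×60+15) - (7×60+15)
= 1035 - 435 = 600 min
Minus break: 600 - 30 = 570 min
= 9h 30m


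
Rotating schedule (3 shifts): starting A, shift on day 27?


Shifts: A, B, C
Start: A (index 0)
Day 27: (0 + 27 - 1) mod 3
= 26 mod 3
= 2
Index 2 → shift C

Shift C


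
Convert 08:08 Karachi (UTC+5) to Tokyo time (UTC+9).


12:08

Time difference = UTC+9 - UTC+5 = +4 hours
New hour = (8 + 4) mod 24
= 12 mod 24 = 12
Minutes unchanged → 12:08


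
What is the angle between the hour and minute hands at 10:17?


153.5°

Hour hand = 10×30 + 17×0.5 = 308.5°
Minute hand = 17×6 = 102°
Difference = |308.5 - 102| = 206.5°
Since > 180°: 360 - 206.5 = 153.5°


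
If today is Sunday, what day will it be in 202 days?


Start: Sunday (index 6)
(6 + 202) mod 7
= 208 mod 7
= 5
Index 5 → Saturday

Saturday


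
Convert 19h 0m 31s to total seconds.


Hours: 19 × 3600 = 68400
Minutes: 0 × 60 = 0
Seconds: 31
Total = 68400 + 0 + 31 = 68431

68431 seconds


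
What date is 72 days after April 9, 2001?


June 20, 2001

Start: April 9, 2001
Add 72 days
April 9 → May 1: 30 - 9 + 1 = 22 days (72 - 22 = 50 left)
May 1 → June 1: 31 - 1 + 1 = 31 days (50 - 31 = 19 left)
June 1 + 19 = June 20, 2001


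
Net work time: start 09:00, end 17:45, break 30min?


Total time = (17×60+45) - (9×60+0)
= 1065 - 540 = 525 min
Minus break: 525 - 30 = 495 min
= 8h 15m

8h 15m (495 minutes)


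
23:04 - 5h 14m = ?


Start: 1384 minutes from midnight
Subtract: 314 minutes
Remaining: 1384 - 314 = 1070
Hours: 17, Minutes: 50

17:50


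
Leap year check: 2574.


No

Rules: divisible by 4 AND (not by 100 OR by 400)
2574 ÷ 4 = 643 remainder 2 → not divisible by 4
Not divisible by 4 → not a leap year


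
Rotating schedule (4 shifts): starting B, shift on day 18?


Shifts: A, B, C, D
Start: B (index 1)
Day 18: (1 + 18 - 1) mod 4
= 18 mod 4
= 2
Index 2 → shift C

Shift C


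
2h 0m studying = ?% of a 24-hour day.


8.3%

Time: 120 minutes
Day: 1440 minutes
Percentage = (120/1440) × 100 ≈ 8.3%


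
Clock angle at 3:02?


79.0°

Hour hand = 3×30 + 2×0.5 = 91.0°
Minute hand = 2×6 = 12°
Difference = |91.0 - 12| = 79.0°


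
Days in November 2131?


Month: November (month 11)
November has 30 days

30 days


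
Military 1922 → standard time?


7:22 PM

Hour: 19
19 - 12 = 7 → PM


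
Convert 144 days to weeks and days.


Weeks: 144 ÷ 7 = 20 remainder 4

20 weeks 4 days


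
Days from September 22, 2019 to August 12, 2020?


From September 22, 2019 to August 12, 2020
Rest of September 2019: 30 - 22 = 8
Full months: October 31, November 30, December 31, January 31, February 2020 29, March 31, April 30, May 31, June 30, July 31
Days into August 2020: 12
Total = 8 + 31 + 30 + 31 + 31 + 29 + 31 + 30 + 31 + 30 + 31 + 12 = 325 days

325 days


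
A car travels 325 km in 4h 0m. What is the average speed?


Distance: 325 km
Time: 4 hours
Speed = 325 / 4 ≈ 81.3 km/h

81.3 km/h


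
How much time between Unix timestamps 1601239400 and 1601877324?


637924 seconds (177.2 hours / 7.38 days)

Difference = 1601877324 - 1601239400 = 637924 seconds
In hours: 637924 / 3600 ≈ 177.2
In days: 637924 / 86400 ≈ 7.38


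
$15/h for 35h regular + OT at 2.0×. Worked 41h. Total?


Regular: 35h × $15 = $525.00
Overtime: 41 - 35 = 6h
OT pay: 6h × $15 × 2.0 = $180.00
Total = $525.00 + $180.00 = $705.00

$705.00


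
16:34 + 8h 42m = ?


01:16 (next day)

Start: 994 minutes from midnight
Add: 522 minutes
Total: 1516 minutes
Hours: 1516 ÷ 60 = 25 remainder 16
25 ≥ 24 → 25 - 24 = 1 (next day)


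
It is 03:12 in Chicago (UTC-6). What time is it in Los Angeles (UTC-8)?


Time difference = UTC-8 - UTC-6 = -2 hours
New hour = (3 -2) mod 24
= 1 mod 24 = 1
Minutes unchanged → 01:12

01:12


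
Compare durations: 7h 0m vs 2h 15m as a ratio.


28:9 (3.11)

Duration 1: 420 minutes
Duration 2: 135 minutes
Ratio = 420:135
GCD = 15
Simplified = 28:9
As a decimal: 28/9 ≈ 3.11


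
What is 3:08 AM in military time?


03:08

Input: 3:08 AM
AM hour stays: 3


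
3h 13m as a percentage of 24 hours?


0.1340 (13.40%)

Total minutes: 3×60 + 13 = 193
Day = 24×60 = 1440 minutes
Fraction = 193/1440 ≈ 0.1340
As a percentage: 193/1440 × 100 ≈ 13.40%


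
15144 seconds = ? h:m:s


Hours: 15144 ÷ 3600 = 4 remainder 744
Minutes: 744 ÷ 60 = 12 remainder 24
Seconds: 24

4h 12m 24s


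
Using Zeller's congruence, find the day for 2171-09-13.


Zeller's congruence:
q=13, m=9, k=71, j=21
h = (13 + ⌊13×10/5⌋ + 71 + ⌊71/4⌋ + ⌊21/4⌋ - 2×21) mod 7
= (13 + 26 + 71 + 17 + 5 - 42) mod 7
= 90 mod 7 = 6
h=6 → Friday

Friday


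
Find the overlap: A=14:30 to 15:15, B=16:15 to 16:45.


0 minutes

Meeting A: 870-915 (in minutes from midnight)
Meeting B: 975-1005
Overlap start = max(870, 975) = 975
Overlap end = min(915, 1005) = 915
Overlap = max(0, 915 - 975) = 0 min


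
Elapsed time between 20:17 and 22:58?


End time in minutes: 22×60 + 58 = 1378
Start time in minutes: 20×60 + 17 = 1217
Difference = 1378 - 1217 = 161 minutes
= 2 hours 41 minutes

2h 41m


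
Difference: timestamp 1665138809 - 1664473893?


664916 seconds (184.7 hours / 7.70 days)

Difference = 1665138809 - 1664473893 = 664916 seconds
In hours: 664916 / 3600 ≈ 184.7
In days: 664916 / 86400 ≈ 7.70


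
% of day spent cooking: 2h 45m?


11.5%

Time: 165 minutes
Day: 1440 minutes
Percentage = (165/1440) × 100 ≈ 11.5%


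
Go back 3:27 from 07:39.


04:12

Start: 459 minutes from midnight
Subtract: 207 minutes
Remaining: 459 - 207 = 252
Hours: 4, Minutes: 12


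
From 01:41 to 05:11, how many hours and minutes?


End time in minutes: 5×60 + 11 = 311
Start time in minutes: 1×60 + 41 = 101
Difference = 311 - 101 = 210 minutes
= 3 hours 30 minutes

3h 30m


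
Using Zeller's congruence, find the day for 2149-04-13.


Sunday

Zeller's congruence:
q=13, m=4, k=49, j=21
h = (13 + ⌊13×5/5⌋ + 49 + ⌊49/4⌋ + ⌊21/4⌋ - 2×21) mod 7
= (13 + 13 + 49 + 12 + 5 - 42) mod 7
= 50 mod 7 = 1
h=1 → Sunday


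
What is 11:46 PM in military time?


Input: 11:46 PM
PM: 11 + 12 = 23

23:46


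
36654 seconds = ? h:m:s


Hours: 36654 ÷ 3600 = 10 remainder 654
Minutes: 654 ÷ 60 = 10 remainder 54
Seconds: 54

10h 10m 54s


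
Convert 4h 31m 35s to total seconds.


Hours: 4 × 3600 = 14400
Minutes: 31 × 60 = 1860
Seconds: 35
Total = 14400 + 1860 + 35 = 16295

16295 seconds


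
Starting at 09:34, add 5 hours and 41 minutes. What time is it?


Start: 574 minutes from midnight
Add: 341 minutes
Total: 915 minutes
Hours: 915 ÷ 60 = 15 remainder 15

15:15


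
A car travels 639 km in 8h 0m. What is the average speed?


Distance: 639 km
Time: 8 hours
Speed = 639 / 8 ≈ 79.9 km/h

79.9 km/h


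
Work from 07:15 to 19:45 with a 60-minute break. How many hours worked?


11h 30m (690 minutes)

Total time = (19×60+45) - (7×60+15)
= 1185 - 435 = 750 min
Minus break: 750 - 60 = 690 min
= 11h 30m


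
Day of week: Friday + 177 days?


Start: Friday (index 4)
(4 + 177) mod 7
= 181 mod 7
= 6
Index 6 → Sunday

Sunday


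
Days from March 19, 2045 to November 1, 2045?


From March 19, 2045 to November 1, 2045
Rest of March 2045: 31 - 19 = 12
Full months: April 30, May 31, June 30, July 31, August 31, September 30, October 31
Days into November 2045: 1
Total = 12 + 30 + 31 + 30 + 31 + 31 + 30 + 31 + 1 = 227 days

227 days


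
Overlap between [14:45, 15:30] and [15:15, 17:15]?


Meeting A: 885-930 (in minutes from midnight)
Meeting B: 915-1035
Overlap start = max(885, 915) = 915
Overlap end = min(930, 1035) = 930
Overlap = max(0, 930 - 915) = 15 min

15 minutes


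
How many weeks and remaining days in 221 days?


Weeks: 221 ÷ 7 = 31 remainder 4

31 weeks 4 days


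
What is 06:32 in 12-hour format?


6:32 AM

Hour: 6
6 < 12 → AM


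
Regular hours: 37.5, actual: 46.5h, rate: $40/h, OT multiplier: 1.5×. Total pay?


$2040.00

Regular: 37.5h × $40 = $1500.00
Overtime: 46.5 - 37.5 = 9.0h
OT pay: 9.0h × $40 × 1.5 = $540.00
Total = $1500.00 + $540.00 = $2040.00


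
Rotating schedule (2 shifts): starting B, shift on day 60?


Shift A

Shifts: A, B
Start: B (index 1)
Day 60: (1 + 60 - 1) mod 2
= 60 mod 2
= 0
Index 0 → shift A


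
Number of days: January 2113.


31 days

Month: January (month 1)
January has 31 days


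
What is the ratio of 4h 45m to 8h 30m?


19:34 (0.56)

Duration 1: 285 minutes
Duration 2: 510 minutes
Ratio = 285:510
GCD = 15
Simplified = 19:34
As a decimal: 19/34 ≈ 0.56


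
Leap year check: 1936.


Yes

Rules: divisible by 4 AND (not by 100 OR by 400)
1936 ÷ 4 = 484 exactly → divisible by 4
1936 ÷ 100 = 19 remainder 36 → not divisible by 100
Divisible by 4 but not by 100 → leap year
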